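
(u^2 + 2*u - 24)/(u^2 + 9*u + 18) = (u - 4)/(u + 3)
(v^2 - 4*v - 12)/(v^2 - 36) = (v + 2)/(v + 6)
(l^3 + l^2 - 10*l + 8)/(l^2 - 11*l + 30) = (l^3 + l^2 - 10*l + 8)/(l^2 - 11*l + 30)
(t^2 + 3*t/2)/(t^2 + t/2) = (2*t + 3)/(2*t + 1)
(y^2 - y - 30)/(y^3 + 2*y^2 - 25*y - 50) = (y - 6)/(y^2 - 3*y - 10)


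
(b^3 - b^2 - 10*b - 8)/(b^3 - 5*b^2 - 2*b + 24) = (b + 1)/(b - 3)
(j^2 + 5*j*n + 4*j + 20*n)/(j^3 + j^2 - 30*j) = (j^2 + 5*j*n + 4*j + 20*n)/(j*(j^2 + j - 30))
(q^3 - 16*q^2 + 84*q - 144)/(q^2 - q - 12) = (q^2 - 12*q + 36)/(q + 3)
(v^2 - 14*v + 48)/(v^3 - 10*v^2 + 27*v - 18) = (v - 8)/(v^2 - 4*v + 3)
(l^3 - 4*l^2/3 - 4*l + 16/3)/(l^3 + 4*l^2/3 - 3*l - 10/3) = (3*l^2 - 10*l + 8)/(3*l^2 - 2*l - 5)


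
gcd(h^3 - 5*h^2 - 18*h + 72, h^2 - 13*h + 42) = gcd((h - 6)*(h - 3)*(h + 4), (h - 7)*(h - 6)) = h - 6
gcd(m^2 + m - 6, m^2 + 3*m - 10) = m - 2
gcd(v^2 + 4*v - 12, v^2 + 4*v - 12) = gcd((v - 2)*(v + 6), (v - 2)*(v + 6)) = v^2 + 4*v - 12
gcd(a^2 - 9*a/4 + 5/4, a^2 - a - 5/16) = a - 5/4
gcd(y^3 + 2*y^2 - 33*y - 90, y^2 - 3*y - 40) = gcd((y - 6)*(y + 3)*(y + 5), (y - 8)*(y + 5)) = y + 5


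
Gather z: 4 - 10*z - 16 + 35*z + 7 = 25*z - 5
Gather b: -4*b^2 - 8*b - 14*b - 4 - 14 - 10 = -4*b^2 - 22*b - 28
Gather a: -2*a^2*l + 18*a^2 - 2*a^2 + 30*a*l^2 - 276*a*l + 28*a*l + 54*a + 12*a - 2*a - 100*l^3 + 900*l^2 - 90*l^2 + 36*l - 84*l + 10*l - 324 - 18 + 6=a^2*(16 - 2*l) + a*(30*l^2 - 248*l + 64) - 100*l^3 + 810*l^2 - 38*l - 336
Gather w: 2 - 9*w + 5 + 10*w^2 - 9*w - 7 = 10*w^2 - 18*w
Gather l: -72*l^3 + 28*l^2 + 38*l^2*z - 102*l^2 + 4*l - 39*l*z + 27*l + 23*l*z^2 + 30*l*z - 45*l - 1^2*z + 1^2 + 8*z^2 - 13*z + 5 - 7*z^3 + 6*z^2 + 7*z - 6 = -72*l^3 + l^2*(38*z - 74) + l*(23*z^2 - 9*z - 14) - 7*z^3 + 14*z^2 - 7*z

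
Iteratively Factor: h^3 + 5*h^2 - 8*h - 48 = (h + 4)*(h^2 + h - 12) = (h + 4)^2*(h - 3)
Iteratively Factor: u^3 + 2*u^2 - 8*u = (u)*(u^2 + 2*u - 8) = u*(u + 4)*(u - 2)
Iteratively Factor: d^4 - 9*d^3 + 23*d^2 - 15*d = (d - 5)*(d^3 - 4*d^2 + 3*d) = d*(d - 5)*(d^2 - 4*d + 3) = d*(d - 5)*(d - 3)*(d - 1)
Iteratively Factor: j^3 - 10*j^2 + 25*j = (j - 5)*(j^2 - 5*j) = (j - 5)^2*(j)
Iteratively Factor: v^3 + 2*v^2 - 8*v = (v + 4)*(v^2 - 2*v) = (v - 2)*(v + 4)*(v)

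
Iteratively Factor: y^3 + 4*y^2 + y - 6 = (y - 1)*(y^2 + 5*y + 6) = (y - 1)*(y + 2)*(y + 3)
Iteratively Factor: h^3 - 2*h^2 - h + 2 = (h - 2)*(h^2 - 1) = (h - 2)*(h + 1)*(h - 1)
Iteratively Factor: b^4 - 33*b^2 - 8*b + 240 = (b + 4)*(b^3 - 4*b^2 - 17*b + 60) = (b - 5)*(b + 4)*(b^2 + b - 12) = (b - 5)*(b + 4)^2*(b - 3)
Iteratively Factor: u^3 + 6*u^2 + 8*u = (u + 4)*(u^2 + 2*u) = (u + 2)*(u + 4)*(u)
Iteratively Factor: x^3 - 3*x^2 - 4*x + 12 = (x - 3)*(x^2 - 4) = (x - 3)*(x - 2)*(x + 2)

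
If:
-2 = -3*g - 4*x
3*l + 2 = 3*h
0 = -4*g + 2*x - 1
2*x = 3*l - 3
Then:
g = 0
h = 2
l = 4/3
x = 1/2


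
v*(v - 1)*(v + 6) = v^3 + 5*v^2 - 6*v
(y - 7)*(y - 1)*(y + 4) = y^3 - 4*y^2 - 25*y + 28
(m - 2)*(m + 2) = m^2 - 4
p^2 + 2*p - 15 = (p - 3)*(p + 5)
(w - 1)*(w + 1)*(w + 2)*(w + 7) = w^4 + 9*w^3 + 13*w^2 - 9*w - 14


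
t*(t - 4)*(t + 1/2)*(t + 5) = t^4 + 3*t^3/2 - 39*t^2/2 - 10*t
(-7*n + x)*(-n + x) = 7*n^2 - 8*n*x + x^2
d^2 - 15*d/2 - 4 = (d - 8)*(d + 1/2)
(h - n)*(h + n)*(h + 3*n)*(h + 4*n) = h^4 + 7*h^3*n + 11*h^2*n^2 - 7*h*n^3 - 12*n^4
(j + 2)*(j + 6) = j^2 + 8*j + 12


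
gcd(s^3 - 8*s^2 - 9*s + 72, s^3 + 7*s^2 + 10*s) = 1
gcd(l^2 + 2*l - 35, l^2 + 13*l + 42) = l + 7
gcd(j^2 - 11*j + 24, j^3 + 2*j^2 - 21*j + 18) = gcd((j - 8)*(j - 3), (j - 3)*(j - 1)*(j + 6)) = j - 3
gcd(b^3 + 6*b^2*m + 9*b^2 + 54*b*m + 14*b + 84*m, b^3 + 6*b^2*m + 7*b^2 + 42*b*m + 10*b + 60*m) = b^2 + 6*b*m + 2*b + 12*m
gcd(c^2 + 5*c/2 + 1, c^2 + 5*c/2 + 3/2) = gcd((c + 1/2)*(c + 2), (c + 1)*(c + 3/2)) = 1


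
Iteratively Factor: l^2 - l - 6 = (l + 2)*(l - 3)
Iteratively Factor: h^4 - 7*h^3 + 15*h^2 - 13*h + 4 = (h - 1)*(h^3 - 6*h^2 + 9*h - 4) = (h - 1)^2*(h^2 - 5*h + 4) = (h - 4)*(h - 1)^2*(h - 1)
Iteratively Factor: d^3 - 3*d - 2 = (d + 1)*(d^2 - d - 2) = (d + 1)^2*(d - 2)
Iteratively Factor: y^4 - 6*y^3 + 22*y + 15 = (y - 5)*(y^3 - y^2 - 5*y - 3) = (y - 5)*(y + 1)*(y^2 - 2*y - 3) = (y - 5)*(y + 1)^2*(y - 3)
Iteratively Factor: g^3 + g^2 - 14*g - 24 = (g + 3)*(g^2 - 2*g - 8) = (g - 4)*(g + 3)*(g + 2)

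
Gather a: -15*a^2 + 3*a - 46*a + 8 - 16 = -15*a^2 - 43*a - 8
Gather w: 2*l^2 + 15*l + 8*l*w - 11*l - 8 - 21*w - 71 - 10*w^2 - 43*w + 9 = 2*l^2 + 4*l - 10*w^2 + w*(8*l - 64) - 70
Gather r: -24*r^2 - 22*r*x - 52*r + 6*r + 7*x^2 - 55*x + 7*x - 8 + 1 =-24*r^2 + r*(-22*x - 46) + 7*x^2 - 48*x - 7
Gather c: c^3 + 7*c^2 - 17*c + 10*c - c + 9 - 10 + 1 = c^3 + 7*c^2 - 8*c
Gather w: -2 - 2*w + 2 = -2*w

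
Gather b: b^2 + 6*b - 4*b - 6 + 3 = b^2 + 2*b - 3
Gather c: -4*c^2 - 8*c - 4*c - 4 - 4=-4*c^2 - 12*c - 8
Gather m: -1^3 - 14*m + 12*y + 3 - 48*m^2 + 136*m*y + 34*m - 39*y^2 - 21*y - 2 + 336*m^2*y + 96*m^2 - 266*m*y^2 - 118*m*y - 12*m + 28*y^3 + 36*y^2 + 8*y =m^2*(336*y + 48) + m*(-266*y^2 + 18*y + 8) + 28*y^3 - 3*y^2 - y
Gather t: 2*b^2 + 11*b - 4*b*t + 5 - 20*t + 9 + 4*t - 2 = 2*b^2 + 11*b + t*(-4*b - 16) + 12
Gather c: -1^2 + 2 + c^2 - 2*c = c^2 - 2*c + 1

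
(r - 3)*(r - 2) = r^2 - 5*r + 6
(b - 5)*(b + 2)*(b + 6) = b^3 + 3*b^2 - 28*b - 60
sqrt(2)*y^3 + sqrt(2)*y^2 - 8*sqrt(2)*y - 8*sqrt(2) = (y - 2*sqrt(2))*(y + 2*sqrt(2))*(sqrt(2)*y + sqrt(2))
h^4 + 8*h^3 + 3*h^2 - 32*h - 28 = (h - 2)*(h + 1)*(h + 2)*(h + 7)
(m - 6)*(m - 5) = m^2 - 11*m + 30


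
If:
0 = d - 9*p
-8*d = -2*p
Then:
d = 0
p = 0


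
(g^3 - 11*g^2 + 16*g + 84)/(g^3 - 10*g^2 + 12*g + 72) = (g - 7)/(g - 6)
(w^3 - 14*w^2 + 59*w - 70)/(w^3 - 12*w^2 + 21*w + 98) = (w^2 - 7*w + 10)/(w^2 - 5*w - 14)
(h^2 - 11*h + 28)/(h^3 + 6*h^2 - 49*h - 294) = (h - 4)/(h^2 + 13*h + 42)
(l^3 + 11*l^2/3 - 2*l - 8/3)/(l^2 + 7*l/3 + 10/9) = 3*(l^2 + 3*l - 4)/(3*l + 5)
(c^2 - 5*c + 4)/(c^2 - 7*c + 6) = (c - 4)/(c - 6)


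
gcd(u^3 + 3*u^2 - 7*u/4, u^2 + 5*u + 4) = 1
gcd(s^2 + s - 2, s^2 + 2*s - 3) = s - 1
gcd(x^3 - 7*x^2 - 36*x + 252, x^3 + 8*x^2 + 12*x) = x + 6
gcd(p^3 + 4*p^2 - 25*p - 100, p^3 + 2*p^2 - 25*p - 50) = p^2 - 25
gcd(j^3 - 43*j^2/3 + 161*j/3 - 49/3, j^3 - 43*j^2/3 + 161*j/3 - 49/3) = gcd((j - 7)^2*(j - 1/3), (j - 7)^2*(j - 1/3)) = j^3 - 43*j^2/3 + 161*j/3 - 49/3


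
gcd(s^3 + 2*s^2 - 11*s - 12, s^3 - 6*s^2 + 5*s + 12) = s^2 - 2*s - 3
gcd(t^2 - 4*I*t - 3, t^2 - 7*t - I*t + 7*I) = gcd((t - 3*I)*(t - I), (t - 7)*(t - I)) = t - I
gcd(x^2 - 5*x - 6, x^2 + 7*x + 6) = x + 1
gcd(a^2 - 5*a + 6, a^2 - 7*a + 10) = a - 2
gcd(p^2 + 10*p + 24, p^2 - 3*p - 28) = p + 4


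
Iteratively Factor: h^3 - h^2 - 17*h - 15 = (h + 1)*(h^2 - 2*h - 15) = (h - 5)*(h + 1)*(h + 3)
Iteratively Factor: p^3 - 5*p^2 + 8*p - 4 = (p - 2)*(p^2 - 3*p + 2) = (p - 2)*(p - 1)*(p - 2)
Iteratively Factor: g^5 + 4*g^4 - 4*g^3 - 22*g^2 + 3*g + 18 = (g + 3)*(g^4 + g^3 - 7*g^2 - g + 6) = (g + 1)*(g + 3)*(g^3 - 7*g + 6) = (g + 1)*(g + 3)^2*(g^2 - 3*g + 2) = (g - 2)*(g + 1)*(g + 3)^2*(g - 1)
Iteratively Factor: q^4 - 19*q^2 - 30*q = (q + 2)*(q^3 - 2*q^2 - 15*q) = (q + 2)*(q + 3)*(q^2 - 5*q) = q*(q + 2)*(q + 3)*(q - 5)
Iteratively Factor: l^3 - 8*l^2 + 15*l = (l - 5)*(l^2 - 3*l) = (l - 5)*(l - 3)*(l)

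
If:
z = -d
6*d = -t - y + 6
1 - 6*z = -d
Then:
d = -1/7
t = 48/7 - y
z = 1/7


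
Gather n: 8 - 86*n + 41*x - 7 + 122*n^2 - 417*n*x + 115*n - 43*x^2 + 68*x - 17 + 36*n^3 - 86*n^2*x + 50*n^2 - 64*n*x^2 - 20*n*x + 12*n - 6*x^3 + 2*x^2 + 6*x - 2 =36*n^3 + n^2*(172 - 86*x) + n*(-64*x^2 - 437*x + 41) - 6*x^3 - 41*x^2 + 115*x - 18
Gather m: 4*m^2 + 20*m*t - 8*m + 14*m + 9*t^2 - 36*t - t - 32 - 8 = 4*m^2 + m*(20*t + 6) + 9*t^2 - 37*t - 40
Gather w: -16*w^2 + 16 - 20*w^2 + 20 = 36 - 36*w^2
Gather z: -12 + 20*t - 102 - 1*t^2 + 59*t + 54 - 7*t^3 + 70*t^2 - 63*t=-7*t^3 + 69*t^2 + 16*t - 60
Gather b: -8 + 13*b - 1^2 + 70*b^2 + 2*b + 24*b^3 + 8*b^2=24*b^3 + 78*b^2 + 15*b - 9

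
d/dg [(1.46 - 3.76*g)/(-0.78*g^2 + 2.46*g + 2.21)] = (-2.9328*g^2 + 2.2776*g - 11.9012)/(0.6084*g^4 - 3.8376*g^3 + 2.604*g^2 + 10.8732*g + 4.8841)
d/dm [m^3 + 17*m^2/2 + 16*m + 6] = 3*m^2 + 17*m + 16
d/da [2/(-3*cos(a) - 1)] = -6*sin(a)/(3*cos(a) + 1)^2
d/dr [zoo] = 0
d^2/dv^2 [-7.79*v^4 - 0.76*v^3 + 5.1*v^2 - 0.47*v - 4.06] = -93.48*v^2 - 4.56*v + 10.2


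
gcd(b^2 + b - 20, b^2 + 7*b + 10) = b + 5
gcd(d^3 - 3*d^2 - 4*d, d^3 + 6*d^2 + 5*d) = d^2 + d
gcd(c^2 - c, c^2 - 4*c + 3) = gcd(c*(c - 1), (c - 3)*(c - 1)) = c - 1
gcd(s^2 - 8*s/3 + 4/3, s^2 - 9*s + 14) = s - 2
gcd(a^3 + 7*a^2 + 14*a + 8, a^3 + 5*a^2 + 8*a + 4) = a^2 + 3*a + 2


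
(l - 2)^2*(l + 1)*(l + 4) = l^4 + l^3 - 12*l^2 + 4*l + 16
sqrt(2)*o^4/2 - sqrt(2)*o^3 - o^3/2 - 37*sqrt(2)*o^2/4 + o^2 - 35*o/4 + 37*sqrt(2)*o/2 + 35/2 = (o - 2)*(o - 7*sqrt(2)/2)*(o + 5*sqrt(2)/2)*(sqrt(2)*o/2 + 1/2)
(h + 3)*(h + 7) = h^2 + 10*h + 21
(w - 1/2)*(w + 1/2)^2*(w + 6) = w^4 + 13*w^3/2 + 11*w^2/4 - 13*w/8 - 3/4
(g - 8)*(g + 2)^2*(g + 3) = g^4 - g^3 - 40*g^2 - 116*g - 96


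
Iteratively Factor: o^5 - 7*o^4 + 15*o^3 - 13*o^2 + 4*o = (o - 1)*(o^4 - 6*o^3 + 9*o^2 - 4*o) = o*(o - 1)*(o^3 - 6*o^2 + 9*o - 4) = o*(o - 1)^2*(o^2 - 5*o + 4) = o*(o - 4)*(o - 1)^2*(o - 1)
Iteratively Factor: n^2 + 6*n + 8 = (n + 2)*(n + 4)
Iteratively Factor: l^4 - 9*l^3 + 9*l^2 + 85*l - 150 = (l - 5)*(l^3 - 4*l^2 - 11*l + 30) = (l - 5)*(l - 2)*(l^2 - 2*l - 15) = (l - 5)*(l - 2)*(l + 3)*(l - 5)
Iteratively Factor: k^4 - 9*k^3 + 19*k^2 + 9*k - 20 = (k + 1)*(k^3 - 10*k^2 + 29*k - 20) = (k - 1)*(k + 1)*(k^2 - 9*k + 20) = (k - 5)*(k - 1)*(k + 1)*(k - 4)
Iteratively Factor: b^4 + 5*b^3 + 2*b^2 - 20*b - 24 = (b + 2)*(b^3 + 3*b^2 - 4*b - 12) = (b - 2)*(b + 2)*(b^2 + 5*b + 6) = (b - 2)*(b + 2)^2*(b + 3)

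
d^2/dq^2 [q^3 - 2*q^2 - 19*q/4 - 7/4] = 6*q - 4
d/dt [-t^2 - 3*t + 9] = -2*t - 3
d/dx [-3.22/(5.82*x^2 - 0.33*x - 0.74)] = (37.4808*x - 1.0626)/(-5.82*x^2 + 0.33*x + 0.74)^2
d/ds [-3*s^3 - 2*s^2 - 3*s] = -9*s^2 - 4*s - 3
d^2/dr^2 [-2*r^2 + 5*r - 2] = -4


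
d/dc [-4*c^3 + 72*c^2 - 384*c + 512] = -12*c^2 + 144*c - 384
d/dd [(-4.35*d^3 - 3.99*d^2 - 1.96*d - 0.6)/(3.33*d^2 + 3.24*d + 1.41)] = (-14.4855*d^4 - 28.188*d^3 - 24.8013*d^2 - 7.2558*d - 0.8196)/(11.0889*d^4 + 21.5784*d^3 + 19.8882*d^2 + 9.1368*d + 1.9881)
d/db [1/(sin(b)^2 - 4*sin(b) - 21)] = 2*(2 - sin(b))*cos(b)/((sin(b) - 7)^2*(sin(b) + 3)^2)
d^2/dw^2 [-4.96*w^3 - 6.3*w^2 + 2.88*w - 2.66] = -29.76*w - 12.6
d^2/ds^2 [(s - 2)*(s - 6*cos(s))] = 2*(3*s - 6)*cos(s) + 12*sin(s) + 2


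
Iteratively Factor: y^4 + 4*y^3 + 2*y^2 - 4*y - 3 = (y + 1)*(y^3 + 3*y^2 - y - 3) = (y + 1)^2*(y^2 + 2*y - 3) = (y - 1)*(y + 1)^2*(y + 3)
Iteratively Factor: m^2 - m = (m)*(m - 1)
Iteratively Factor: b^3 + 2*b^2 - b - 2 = (b - 1)*(b^2 + 3*b + 2) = (b - 1)*(b + 1)*(b + 2)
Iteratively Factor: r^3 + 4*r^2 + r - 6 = (r + 2)*(r^2 + 2*r - 3) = (r + 2)*(r + 3)*(r - 1)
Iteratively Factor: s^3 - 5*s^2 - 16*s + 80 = (s + 4)*(s^2 - 9*s + 20) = (s - 4)*(s + 4)*(s - 5)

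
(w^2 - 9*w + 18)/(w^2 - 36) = (w - 3)/(w + 6)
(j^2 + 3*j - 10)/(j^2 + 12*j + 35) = (j - 2)/(j + 7)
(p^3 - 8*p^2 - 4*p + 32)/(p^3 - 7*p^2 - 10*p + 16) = (p - 2)/(p - 1)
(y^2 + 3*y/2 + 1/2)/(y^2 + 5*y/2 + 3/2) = (2*y + 1)/(2*y + 3)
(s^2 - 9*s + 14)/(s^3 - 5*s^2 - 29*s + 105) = (s - 2)/(s^2 + 2*s - 15)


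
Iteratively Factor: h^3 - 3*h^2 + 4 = (h - 2)*(h^2 - h - 2) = (h - 2)*(h + 1)*(h - 2)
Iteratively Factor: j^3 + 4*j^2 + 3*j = (j + 1)*(j^2 + 3*j) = j*(j + 1)*(j + 3)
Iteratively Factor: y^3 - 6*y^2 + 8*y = (y)*(y^2 - 6*y + 8) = y*(y - 2)*(y - 4)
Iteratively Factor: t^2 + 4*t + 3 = (t + 1)*(t + 3)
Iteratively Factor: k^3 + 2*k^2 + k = (k + 1)*(k^2 + k) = k*(k + 1)*(k + 1)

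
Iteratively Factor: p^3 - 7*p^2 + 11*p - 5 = (p - 1)*(p^2 - 6*p + 5) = (p - 1)^2*(p - 5)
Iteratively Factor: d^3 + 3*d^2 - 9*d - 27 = (d + 3)*(d^2 - 9) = (d - 3)*(d + 3)*(d + 3)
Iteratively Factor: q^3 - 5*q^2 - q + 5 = (q + 1)*(q^2 - 6*q + 5) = (q - 5)*(q + 1)*(q - 1)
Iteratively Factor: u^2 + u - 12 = (u - 3)*(u + 4)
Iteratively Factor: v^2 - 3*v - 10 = (v - 5)*(v + 2)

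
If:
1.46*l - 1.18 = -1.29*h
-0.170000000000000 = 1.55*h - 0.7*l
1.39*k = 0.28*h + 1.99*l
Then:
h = 0.18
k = 0.96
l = 0.65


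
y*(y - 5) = y^2 - 5*y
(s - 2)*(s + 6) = s^2 + 4*s - 12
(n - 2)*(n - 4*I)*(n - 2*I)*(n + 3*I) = n^4 - 2*n^3 - 3*I*n^3 + 10*n^2 + 6*I*n^2 - 20*n - 24*I*n + 48*I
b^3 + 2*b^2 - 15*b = b*(b - 3)*(b + 5)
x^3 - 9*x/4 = x*(x - 3/2)*(x + 3/2)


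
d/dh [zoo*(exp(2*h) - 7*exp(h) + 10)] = zoo*(exp(h) + 1)*exp(h)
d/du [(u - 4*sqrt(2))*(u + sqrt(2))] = 2*u - 3*sqrt(2)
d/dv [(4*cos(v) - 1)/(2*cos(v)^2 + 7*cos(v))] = (-7*sin(v)^3/cos(v)^2 + sin(v) - 4*tan(v))/(2*cos(v) + 7)^2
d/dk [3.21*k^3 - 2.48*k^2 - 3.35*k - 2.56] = 9.63*k^2 - 4.96*k - 3.35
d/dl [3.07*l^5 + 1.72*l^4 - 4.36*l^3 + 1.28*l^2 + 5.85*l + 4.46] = 15.35*l^4 + 6.88*l^3 - 13.08*l^2 + 2.56*l + 5.85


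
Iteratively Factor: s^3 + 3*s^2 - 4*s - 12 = (s - 2)*(s^2 + 5*s + 6) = (s - 2)*(s + 2)*(s + 3)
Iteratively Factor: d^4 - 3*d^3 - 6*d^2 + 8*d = (d)*(d^3 - 3*d^2 - 6*d + 8) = d*(d - 1)*(d^2 - 2*d - 8) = d*(d - 4)*(d - 1)*(d + 2)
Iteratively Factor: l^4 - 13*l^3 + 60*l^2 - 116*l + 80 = (l - 4)*(l^3 - 9*l^2 + 24*l - 20) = (l - 4)*(l - 2)*(l^2 - 7*l + 10) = (l - 5)*(l - 4)*(l - 2)*(l - 2)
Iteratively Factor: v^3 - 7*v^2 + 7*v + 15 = (v - 5)*(v^2 - 2*v - 3) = (v - 5)*(v + 1)*(v - 3)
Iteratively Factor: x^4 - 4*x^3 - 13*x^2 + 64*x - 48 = (x - 4)*(x^3 - 13*x + 12) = (x - 4)*(x + 4)*(x^2 - 4*x + 3) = (x - 4)*(x - 1)*(x + 4)*(x - 3)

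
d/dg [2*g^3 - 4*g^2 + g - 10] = 6*g^2 - 8*g + 1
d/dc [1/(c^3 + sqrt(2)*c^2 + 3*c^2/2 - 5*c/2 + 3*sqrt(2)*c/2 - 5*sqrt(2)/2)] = 2*(-6*c^2 - 6*c - 4*sqrt(2)*c - 3*sqrt(2) + 5)/(2*c^3 + 2*sqrt(2)*c^2 + 3*c^2 - 5*c + 3*sqrt(2)*c - 5*sqrt(2))^2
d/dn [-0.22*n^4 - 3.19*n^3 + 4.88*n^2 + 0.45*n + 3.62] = -0.88*n^3 - 9.57*n^2 + 9.76*n + 0.45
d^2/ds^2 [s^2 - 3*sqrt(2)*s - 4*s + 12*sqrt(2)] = 2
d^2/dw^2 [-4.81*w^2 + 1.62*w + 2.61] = -9.62000000000000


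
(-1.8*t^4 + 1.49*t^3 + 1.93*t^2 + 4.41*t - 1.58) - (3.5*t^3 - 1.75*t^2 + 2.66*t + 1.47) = -1.8*t^4 - 2.01*t^3 + 3.68*t^2 + 1.75*t - 3.05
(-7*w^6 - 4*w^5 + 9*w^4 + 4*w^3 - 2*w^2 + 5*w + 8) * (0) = 0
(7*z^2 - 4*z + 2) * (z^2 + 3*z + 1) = 7*z^4 + 17*z^3 - 3*z^2 + 2*z + 2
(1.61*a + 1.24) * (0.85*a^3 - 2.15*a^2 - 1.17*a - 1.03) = 1.3685*a^4 - 2.4075*a^3 - 4.5497*a^2 - 3.1091*a - 1.2772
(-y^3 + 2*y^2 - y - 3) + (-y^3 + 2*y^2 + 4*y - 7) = -2*y^3 + 4*y^2 + 3*y - 10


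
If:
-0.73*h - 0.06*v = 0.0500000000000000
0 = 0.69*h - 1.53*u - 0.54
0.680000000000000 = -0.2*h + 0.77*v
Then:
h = -0.14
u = -0.42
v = 0.85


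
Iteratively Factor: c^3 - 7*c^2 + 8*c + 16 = (c - 4)*(c^2 - 3*c - 4) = (c - 4)^2*(c + 1)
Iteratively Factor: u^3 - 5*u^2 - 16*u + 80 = (u + 4)*(u^2 - 9*u + 20) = (u - 5)*(u + 4)*(u - 4)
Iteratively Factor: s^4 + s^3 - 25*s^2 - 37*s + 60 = (s - 1)*(s^3 + 2*s^2 - 23*s - 60) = (s - 5)*(s - 1)*(s^2 + 7*s + 12) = (s - 5)*(s - 1)*(s + 3)*(s + 4)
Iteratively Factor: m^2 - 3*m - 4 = (m - 4)*(m + 1)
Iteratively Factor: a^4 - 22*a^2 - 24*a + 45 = (a - 1)*(a^3 + a^2 - 21*a - 45) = (a - 5)*(a - 1)*(a^2 + 6*a + 9) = (a - 5)*(a - 1)*(a + 3)*(a + 3)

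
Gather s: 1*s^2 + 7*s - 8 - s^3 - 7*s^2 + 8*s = -s^3 - 6*s^2 + 15*s - 8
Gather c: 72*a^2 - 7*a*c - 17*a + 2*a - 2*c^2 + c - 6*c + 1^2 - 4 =72*a^2 - 15*a - 2*c^2 + c*(-7*a - 5) - 3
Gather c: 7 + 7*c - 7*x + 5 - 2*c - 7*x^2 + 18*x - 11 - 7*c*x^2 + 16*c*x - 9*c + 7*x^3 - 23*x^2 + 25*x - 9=c*(-7*x^2 + 16*x - 4) + 7*x^3 - 30*x^2 + 36*x - 8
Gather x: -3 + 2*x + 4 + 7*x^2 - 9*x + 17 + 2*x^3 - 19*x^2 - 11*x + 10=2*x^3 - 12*x^2 - 18*x + 28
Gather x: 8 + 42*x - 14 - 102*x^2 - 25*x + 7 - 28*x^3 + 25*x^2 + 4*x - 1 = -28*x^3 - 77*x^2 + 21*x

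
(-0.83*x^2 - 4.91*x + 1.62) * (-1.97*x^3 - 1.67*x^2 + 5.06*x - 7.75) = 1.6351*x^5 + 11.0588*x^4 + 0.8085*x^3 - 21.1175*x^2 + 46.2497*x - 12.555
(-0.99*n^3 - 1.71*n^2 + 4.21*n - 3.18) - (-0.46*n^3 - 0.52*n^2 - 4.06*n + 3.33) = -0.53*n^3 - 1.19*n^2 + 8.27*n - 6.51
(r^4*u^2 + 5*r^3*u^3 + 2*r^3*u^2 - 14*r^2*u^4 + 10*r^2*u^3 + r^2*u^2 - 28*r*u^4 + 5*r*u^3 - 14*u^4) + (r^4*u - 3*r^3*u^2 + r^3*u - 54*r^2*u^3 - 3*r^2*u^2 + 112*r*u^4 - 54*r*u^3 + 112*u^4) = r^4*u^2 + r^4*u + 5*r^3*u^3 - r^3*u^2 + r^3*u - 14*r^2*u^4 - 44*r^2*u^3 - 2*r^2*u^2 + 84*r*u^4 - 49*r*u^3 + 98*u^4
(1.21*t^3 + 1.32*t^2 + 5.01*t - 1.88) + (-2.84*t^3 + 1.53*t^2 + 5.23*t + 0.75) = -1.63*t^3 + 2.85*t^2 + 10.24*t - 1.13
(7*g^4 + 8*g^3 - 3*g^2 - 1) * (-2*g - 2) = -14*g^5 - 30*g^4 - 10*g^3 + 6*g^2 + 2*g + 2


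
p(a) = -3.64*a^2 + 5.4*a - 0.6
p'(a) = 5.4 - 7.28*a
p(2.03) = -4.64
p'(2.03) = -9.38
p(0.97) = 1.21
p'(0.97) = -1.66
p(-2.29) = -32.05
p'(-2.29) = 22.07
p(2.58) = -10.90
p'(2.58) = -13.38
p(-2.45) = -35.68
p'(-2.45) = 23.24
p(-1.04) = -10.15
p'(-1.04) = 12.97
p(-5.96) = -162.08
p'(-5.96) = 48.79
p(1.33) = 0.14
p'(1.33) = -4.28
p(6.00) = -99.24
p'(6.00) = -38.28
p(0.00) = -0.60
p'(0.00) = 5.40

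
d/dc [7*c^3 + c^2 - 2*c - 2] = 21*c^2 + 2*c - 2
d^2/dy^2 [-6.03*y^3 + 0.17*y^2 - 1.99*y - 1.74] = 0.34 - 36.18*y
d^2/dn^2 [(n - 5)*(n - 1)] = 2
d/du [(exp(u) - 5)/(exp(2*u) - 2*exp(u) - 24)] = (2*(1 - exp(u))*(exp(u) - 5) + exp(2*u) - 2*exp(u) - 24)*exp(u)/(-exp(2*u) + 2*exp(u) + 24)^2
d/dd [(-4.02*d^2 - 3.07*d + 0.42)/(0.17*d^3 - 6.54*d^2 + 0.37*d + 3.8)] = (0.6834*d^4 + 1.0438*d^3 - 21.7794*d^2 - 25.0584*d - 11.8214)/(0.0289*d^6 - 2.2236*d^5 + 42.8974*d^4 - 3.5476*d^3 - 49.5671*d^2 + 2.812*d + 14.44)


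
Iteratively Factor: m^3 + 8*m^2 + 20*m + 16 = (m + 2)*(m^2 + 6*m + 8) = (m + 2)^2*(m + 4)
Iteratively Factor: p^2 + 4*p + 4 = (p + 2)*(p + 2)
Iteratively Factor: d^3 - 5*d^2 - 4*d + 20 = (d + 2)*(d^2 - 7*d + 10) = (d - 2)*(d + 2)*(d - 5)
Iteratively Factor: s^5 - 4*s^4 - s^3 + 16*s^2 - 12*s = (s - 2)*(s^4 - 2*s^3 - 5*s^2 + 6*s) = (s - 2)*(s - 1)*(s^3 - s^2 - 6*s) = (s - 2)*(s - 1)*(s + 2)*(s^2 - 3*s) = s*(s - 2)*(s - 1)*(s + 2)*(s - 3)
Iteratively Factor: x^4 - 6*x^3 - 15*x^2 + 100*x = (x + 4)*(x^3 - 10*x^2 + 25*x) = (x - 5)*(x + 4)*(x^2 - 5*x) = (x - 5)^2*(x + 4)*(x)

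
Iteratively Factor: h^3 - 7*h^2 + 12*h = (h - 4)*(h^2 - 3*h) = (h - 4)*(h - 3)*(h)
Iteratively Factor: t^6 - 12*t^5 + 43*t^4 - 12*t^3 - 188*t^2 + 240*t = (t)*(t^5 - 12*t^4 + 43*t^3 - 12*t^2 - 188*t + 240) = t*(t - 5)*(t^4 - 7*t^3 + 8*t^2 + 28*t - 48) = t*(t - 5)*(t - 4)*(t^3 - 3*t^2 - 4*t + 12) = t*(t - 5)*(t - 4)*(t - 2)*(t^2 - t - 6) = t*(t - 5)*(t - 4)*(t - 3)*(t - 2)*(t + 2)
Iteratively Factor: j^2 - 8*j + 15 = (j - 3)*(j - 5)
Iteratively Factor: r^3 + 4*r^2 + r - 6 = (r + 2)*(r^2 + 2*r - 3) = (r - 1)*(r + 2)*(r + 3)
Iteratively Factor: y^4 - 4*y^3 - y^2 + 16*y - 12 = (y - 2)*(y^3 - 2*y^2 - 5*y + 6) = (y - 2)*(y + 2)*(y^2 - 4*y + 3) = (y - 2)*(y - 1)*(y + 2)*(y - 3)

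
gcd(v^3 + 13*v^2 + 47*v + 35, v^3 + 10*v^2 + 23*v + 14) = v^2 + 8*v + 7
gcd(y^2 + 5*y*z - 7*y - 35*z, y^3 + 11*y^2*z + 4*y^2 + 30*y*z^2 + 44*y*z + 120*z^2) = y + 5*z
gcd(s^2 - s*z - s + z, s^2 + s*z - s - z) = s - 1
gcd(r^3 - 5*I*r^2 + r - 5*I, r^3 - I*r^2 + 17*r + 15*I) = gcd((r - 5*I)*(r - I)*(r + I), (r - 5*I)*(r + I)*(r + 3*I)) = r^2 - 4*I*r + 5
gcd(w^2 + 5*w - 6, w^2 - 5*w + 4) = w - 1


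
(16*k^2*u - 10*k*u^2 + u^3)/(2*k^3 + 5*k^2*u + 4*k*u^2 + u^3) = u*(16*k^2 - 10*k*u + u^2)/(2*k^3 + 5*k^2*u + 4*k*u^2 + u^3)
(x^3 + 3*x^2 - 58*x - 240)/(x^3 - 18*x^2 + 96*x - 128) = (x^2 + 11*x + 30)/(x^2 - 10*x + 16)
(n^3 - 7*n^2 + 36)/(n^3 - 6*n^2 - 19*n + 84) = (n^2 - 4*n - 12)/(n^2 - 3*n - 28)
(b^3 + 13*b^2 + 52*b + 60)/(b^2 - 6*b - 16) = (b^2 + 11*b + 30)/(b - 8)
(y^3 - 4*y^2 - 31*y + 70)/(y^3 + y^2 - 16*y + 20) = (y - 7)/(y - 2)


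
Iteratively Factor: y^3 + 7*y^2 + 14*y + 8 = (y + 1)*(y^2 + 6*y + 8) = (y + 1)*(y + 4)*(y + 2)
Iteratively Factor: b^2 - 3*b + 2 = (b - 1)*(b - 2)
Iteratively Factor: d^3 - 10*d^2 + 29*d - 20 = (d - 4)*(d^2 - 6*d + 5) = (d - 4)*(d - 1)*(d - 5)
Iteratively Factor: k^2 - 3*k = (k - 3)*(k)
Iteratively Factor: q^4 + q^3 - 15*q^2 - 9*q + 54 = (q - 2)*(q^3 + 3*q^2 - 9*q - 27) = (q - 2)*(q + 3)*(q^2 - 9) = (q - 2)*(q + 3)^2*(q - 3)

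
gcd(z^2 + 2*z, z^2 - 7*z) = z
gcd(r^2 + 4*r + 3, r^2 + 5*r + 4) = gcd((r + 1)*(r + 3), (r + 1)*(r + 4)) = r + 1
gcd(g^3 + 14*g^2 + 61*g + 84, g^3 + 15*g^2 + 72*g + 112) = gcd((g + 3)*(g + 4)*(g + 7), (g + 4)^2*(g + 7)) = g^2 + 11*g + 28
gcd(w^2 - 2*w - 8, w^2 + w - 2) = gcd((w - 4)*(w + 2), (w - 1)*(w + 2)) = w + 2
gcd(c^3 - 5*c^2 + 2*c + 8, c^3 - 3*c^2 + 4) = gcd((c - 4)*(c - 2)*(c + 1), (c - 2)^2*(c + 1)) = c^2 - c - 2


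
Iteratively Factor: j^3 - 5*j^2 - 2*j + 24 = (j + 2)*(j^2 - 7*j + 12) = (j - 3)*(j + 2)*(j - 4)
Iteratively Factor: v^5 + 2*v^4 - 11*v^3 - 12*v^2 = (v + 4)*(v^4 - 2*v^3 - 3*v^2) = v*(v + 4)*(v^3 - 2*v^2 - 3*v) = v*(v - 3)*(v + 4)*(v^2 + v) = v*(v - 3)*(v + 1)*(v + 4)*(v)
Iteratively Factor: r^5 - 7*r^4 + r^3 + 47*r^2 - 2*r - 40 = (r + 1)*(r^4 - 8*r^3 + 9*r^2 + 38*r - 40) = (r - 4)*(r + 1)*(r^3 - 4*r^2 - 7*r + 10) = (r - 4)*(r - 1)*(r + 1)*(r^2 - 3*r - 10) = (r - 5)*(r - 4)*(r - 1)*(r + 1)*(r + 2)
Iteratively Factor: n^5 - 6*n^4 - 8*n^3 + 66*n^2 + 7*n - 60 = (n + 3)*(n^4 - 9*n^3 + 19*n^2 + 9*n - 20) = (n - 5)*(n + 3)*(n^3 - 4*n^2 - n + 4) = (n - 5)*(n - 4)*(n + 3)*(n^2 - 1) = (n - 5)*(n - 4)*(n + 1)*(n + 3)*(n - 1)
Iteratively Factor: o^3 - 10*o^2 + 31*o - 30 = (o - 2)*(o^2 - 8*o + 15) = (o - 3)*(o - 2)*(o - 5)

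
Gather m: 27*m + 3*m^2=3*m^2 + 27*m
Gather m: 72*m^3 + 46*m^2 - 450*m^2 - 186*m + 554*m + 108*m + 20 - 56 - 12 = 72*m^3 - 404*m^2 + 476*m - 48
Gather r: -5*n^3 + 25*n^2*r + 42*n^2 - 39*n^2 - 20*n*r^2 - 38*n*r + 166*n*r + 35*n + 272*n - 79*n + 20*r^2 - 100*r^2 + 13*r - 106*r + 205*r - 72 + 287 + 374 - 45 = -5*n^3 + 3*n^2 + 228*n + r^2*(-20*n - 80) + r*(25*n^2 + 128*n + 112) + 544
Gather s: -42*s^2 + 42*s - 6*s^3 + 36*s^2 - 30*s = -6*s^3 - 6*s^2 + 12*s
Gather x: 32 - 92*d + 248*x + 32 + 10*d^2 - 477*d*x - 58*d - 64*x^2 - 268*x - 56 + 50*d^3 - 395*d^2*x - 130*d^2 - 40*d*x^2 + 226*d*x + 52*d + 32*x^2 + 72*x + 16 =50*d^3 - 120*d^2 - 98*d + x^2*(-40*d - 32) + x*(-395*d^2 - 251*d + 52) + 24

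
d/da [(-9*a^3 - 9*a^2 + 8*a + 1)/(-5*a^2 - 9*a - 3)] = (45*a^4 + 162*a^3 + 202*a^2 + 64*a - 15)/(25*a^4 + 90*a^3 + 111*a^2 + 54*a + 9)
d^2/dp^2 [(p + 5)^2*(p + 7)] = 6*p + 34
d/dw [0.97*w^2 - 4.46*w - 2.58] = 1.94*w - 4.46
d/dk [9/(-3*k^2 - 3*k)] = 3*(2*k + 1)/(k^2*(k + 1)^2)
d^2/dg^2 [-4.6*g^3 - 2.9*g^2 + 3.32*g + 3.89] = -27.6*g - 5.8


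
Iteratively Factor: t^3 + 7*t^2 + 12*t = (t + 4)*(t^2 + 3*t) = t*(t + 4)*(t + 3)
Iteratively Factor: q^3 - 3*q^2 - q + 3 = (q + 1)*(q^2 - 4*q + 3) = (q - 3)*(q + 1)*(q - 1)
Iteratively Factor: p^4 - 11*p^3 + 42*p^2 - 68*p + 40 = (p - 2)*(p^3 - 9*p^2 + 24*p - 20) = (p - 5)*(p - 2)*(p^2 - 4*p + 4) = (p - 5)*(p - 2)^2*(p - 2)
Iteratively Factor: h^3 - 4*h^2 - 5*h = (h - 5)*(h^2 + h) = (h - 5)*(h + 1)*(h)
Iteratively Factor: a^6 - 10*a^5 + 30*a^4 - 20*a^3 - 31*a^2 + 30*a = (a)*(a^5 - 10*a^4 + 30*a^3 - 20*a^2 - 31*a + 30) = a*(a + 1)*(a^4 - 11*a^3 + 41*a^2 - 61*a + 30) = a*(a - 2)*(a + 1)*(a^3 - 9*a^2 + 23*a - 15) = a*(a - 2)*(a - 1)*(a + 1)*(a^2 - 8*a + 15) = a*(a - 5)*(a - 2)*(a - 1)*(a + 1)*(a - 3)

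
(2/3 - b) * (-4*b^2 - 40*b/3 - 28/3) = 4*b^3 + 32*b^2/3 + 4*b/9 - 56/9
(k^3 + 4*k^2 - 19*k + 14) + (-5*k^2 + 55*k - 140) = k^3 - k^2 + 36*k - 126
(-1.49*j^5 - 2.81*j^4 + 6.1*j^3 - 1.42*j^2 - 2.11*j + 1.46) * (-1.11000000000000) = 1.6539*j^5 + 3.1191*j^4 - 6.771*j^3 + 1.5762*j^2 + 2.3421*j - 1.6206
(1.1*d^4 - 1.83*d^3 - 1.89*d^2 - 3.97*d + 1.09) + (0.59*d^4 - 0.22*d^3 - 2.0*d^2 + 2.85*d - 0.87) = 1.69*d^4 - 2.05*d^3 - 3.89*d^2 - 1.12*d + 0.22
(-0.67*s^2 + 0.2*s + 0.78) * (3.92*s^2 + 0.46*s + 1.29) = -2.6264*s^4 + 0.4758*s^3 + 2.2853*s^2 + 0.6168*s + 1.0062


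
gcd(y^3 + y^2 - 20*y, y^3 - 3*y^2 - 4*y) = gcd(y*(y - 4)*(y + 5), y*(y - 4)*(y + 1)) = y^2 - 4*y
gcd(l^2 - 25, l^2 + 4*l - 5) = l + 5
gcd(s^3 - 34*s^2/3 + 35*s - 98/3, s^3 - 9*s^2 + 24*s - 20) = s - 2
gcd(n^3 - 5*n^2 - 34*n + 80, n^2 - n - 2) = n - 2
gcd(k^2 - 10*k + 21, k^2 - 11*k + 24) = k - 3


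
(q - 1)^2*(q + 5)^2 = q^4 + 8*q^3 + 6*q^2 - 40*q + 25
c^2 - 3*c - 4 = (c - 4)*(c + 1)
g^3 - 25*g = g*(g - 5)*(g + 5)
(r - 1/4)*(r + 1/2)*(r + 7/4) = r^3 + 2*r^2 + 5*r/16 - 7/32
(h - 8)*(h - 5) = h^2 - 13*h + 40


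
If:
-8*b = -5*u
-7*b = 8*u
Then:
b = 0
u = 0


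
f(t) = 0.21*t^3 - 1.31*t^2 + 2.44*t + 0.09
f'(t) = 0.63*t^2 - 2.62*t + 2.44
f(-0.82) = -2.91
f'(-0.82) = 5.01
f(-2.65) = -19.48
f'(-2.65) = 13.81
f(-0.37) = -1.00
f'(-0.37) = 3.50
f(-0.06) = -0.06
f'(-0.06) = 2.60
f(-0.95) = -3.59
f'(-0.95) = 5.50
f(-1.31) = -5.83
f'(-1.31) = 6.95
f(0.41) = 0.88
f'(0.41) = 1.47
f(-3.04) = -25.33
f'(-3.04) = 16.23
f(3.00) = 1.29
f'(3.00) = 0.25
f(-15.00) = -1040.01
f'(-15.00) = 183.49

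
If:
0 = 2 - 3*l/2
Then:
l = 4/3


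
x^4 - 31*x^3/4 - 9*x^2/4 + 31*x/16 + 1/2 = (x - 8)*(x - 1/2)*(x + 1/4)*(x + 1/2)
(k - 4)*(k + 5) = k^2 + k - 20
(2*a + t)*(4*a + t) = 8*a^2 + 6*a*t + t^2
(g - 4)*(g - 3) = g^2 - 7*g + 12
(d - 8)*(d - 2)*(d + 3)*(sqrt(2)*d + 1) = sqrt(2)*d^4 - 7*sqrt(2)*d^3 + d^3 - 14*sqrt(2)*d^2 - 7*d^2 - 14*d + 48*sqrt(2)*d + 48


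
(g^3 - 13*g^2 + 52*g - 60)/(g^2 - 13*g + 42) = (g^2 - 7*g + 10)/(g - 7)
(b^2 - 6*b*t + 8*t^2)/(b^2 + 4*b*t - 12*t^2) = (b - 4*t)/(b + 6*t)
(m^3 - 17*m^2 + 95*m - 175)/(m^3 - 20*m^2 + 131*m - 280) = (m - 5)/(m - 8)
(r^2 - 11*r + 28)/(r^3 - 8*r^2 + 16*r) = (r - 7)/(r*(r - 4))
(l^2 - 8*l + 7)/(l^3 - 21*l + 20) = (l - 7)/(l^2 + l - 20)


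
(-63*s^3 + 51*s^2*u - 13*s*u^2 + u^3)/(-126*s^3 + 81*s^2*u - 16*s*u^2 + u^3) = (3*s - u)/(6*s - u)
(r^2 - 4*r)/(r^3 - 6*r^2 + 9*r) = (r - 4)/(r^2 - 6*r + 9)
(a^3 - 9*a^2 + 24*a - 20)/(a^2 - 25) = (a^2 - 4*a + 4)/(a + 5)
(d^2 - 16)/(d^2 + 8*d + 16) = (d - 4)/(d + 4)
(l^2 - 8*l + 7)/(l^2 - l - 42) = (l - 1)/(l + 6)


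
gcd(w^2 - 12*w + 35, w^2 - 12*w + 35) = w^2 - 12*w + 35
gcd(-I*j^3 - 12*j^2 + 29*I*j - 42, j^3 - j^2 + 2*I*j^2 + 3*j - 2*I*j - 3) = 1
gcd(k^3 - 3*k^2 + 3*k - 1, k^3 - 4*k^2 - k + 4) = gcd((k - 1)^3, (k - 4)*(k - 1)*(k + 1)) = k - 1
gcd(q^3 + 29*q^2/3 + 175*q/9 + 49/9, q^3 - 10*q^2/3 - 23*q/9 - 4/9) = q + 1/3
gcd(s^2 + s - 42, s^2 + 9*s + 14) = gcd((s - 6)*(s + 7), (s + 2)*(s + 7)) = s + 7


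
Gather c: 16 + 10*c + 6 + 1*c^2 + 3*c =c^2 + 13*c + 22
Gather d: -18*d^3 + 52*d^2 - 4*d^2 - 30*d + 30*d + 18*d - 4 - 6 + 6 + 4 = -18*d^3 + 48*d^2 + 18*d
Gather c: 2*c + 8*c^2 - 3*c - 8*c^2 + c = 0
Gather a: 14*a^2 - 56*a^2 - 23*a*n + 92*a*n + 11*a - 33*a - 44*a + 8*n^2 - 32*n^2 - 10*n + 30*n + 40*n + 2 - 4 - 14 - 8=-42*a^2 + a*(69*n - 66) - 24*n^2 + 60*n - 24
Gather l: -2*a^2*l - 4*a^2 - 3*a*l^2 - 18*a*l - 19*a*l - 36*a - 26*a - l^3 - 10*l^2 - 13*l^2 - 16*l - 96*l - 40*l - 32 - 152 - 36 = -4*a^2 - 62*a - l^3 + l^2*(-3*a - 23) + l*(-2*a^2 - 37*a - 152) - 220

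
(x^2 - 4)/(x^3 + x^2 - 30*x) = (x^2 - 4)/(x*(x^2 + x - 30))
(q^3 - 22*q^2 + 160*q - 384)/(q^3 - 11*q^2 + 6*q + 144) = (q - 8)/(q + 3)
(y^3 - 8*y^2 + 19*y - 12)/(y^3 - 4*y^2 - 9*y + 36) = (y - 1)/(y + 3)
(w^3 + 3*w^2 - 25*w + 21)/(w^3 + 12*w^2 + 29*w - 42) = (w - 3)/(w + 6)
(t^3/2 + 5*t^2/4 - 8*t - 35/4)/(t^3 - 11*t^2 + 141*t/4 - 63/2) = (t^2 + 6*t + 5)/(2*t^2 - 15*t + 18)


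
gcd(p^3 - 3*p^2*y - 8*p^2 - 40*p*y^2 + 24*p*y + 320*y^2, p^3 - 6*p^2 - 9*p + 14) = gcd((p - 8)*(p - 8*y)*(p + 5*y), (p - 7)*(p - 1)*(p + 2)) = 1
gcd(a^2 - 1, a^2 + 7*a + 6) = a + 1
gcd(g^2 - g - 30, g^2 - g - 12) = 1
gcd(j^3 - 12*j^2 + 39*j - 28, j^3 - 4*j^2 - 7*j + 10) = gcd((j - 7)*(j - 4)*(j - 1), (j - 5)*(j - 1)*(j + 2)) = j - 1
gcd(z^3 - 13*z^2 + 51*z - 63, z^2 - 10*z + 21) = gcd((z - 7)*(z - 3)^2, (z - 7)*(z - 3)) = z^2 - 10*z + 21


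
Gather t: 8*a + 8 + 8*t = 8*a + 8*t + 8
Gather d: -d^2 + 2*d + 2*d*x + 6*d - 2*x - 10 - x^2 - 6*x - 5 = -d^2 + d*(2*x + 8) - x^2 - 8*x - 15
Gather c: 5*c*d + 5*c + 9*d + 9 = c*(5*d + 5) + 9*d + 9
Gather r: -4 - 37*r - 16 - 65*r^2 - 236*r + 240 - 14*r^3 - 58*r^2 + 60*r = -14*r^3 - 123*r^2 - 213*r + 220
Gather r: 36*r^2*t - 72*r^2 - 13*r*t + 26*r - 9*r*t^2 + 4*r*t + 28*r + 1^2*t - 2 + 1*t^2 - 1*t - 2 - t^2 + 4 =r^2*(36*t - 72) + r*(-9*t^2 - 9*t + 54)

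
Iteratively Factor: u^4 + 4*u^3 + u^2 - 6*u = (u - 1)*(u^3 + 5*u^2 + 6*u) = (u - 1)*(u + 2)*(u^2 + 3*u) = u*(u - 1)*(u + 2)*(u + 3)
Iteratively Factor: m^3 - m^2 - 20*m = (m - 5)*(m^2 + 4*m) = (m - 5)*(m + 4)*(m)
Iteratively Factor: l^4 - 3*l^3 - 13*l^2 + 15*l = (l - 1)*(l^3 - 2*l^2 - 15*l) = (l - 5)*(l - 1)*(l^2 + 3*l) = (l - 5)*(l - 1)*(l + 3)*(l)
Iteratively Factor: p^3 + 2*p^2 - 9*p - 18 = (p + 2)*(p^2 - 9) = (p + 2)*(p + 3)*(p - 3)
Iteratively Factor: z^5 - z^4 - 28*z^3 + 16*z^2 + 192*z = (z - 4)*(z^4 + 3*z^3 - 16*z^2 - 48*z) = (z - 4)^2*(z^3 + 7*z^2 + 12*z) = (z - 4)^2*(z + 3)*(z^2 + 4*z) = z*(z - 4)^2*(z + 3)*(z + 4)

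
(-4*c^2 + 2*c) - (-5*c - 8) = -4*c^2 + 7*c + 8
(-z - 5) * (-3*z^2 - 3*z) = 3*z^3 + 18*z^2 + 15*z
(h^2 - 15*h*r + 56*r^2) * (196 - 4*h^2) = -4*h^4 + 60*h^3*r - 224*h^2*r^2 + 196*h^2 - 2940*h*r + 10976*r^2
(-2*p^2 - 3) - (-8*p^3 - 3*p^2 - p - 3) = 8*p^3 + p^2 + p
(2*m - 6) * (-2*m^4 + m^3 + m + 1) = -4*m^5 + 14*m^4 - 6*m^3 + 2*m^2 - 4*m - 6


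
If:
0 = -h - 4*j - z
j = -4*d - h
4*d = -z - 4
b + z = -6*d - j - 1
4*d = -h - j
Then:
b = 7*z/6 + 19/3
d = -z/4 - 1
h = 5*z/3 + 16/3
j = -2*z/3 - 4/3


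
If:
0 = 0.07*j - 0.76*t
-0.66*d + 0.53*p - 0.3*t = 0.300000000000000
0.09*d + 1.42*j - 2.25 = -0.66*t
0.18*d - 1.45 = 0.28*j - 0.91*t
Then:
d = 9.11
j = 0.97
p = 11.96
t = 0.09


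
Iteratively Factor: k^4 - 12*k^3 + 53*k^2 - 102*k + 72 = (k - 2)*(k^3 - 10*k^2 + 33*k - 36) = (k - 3)*(k - 2)*(k^2 - 7*k + 12) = (k - 3)^2*(k - 2)*(k - 4)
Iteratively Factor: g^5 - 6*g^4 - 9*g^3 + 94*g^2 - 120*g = (g + 4)*(g^4 - 10*g^3 + 31*g^2 - 30*g) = g*(g + 4)*(g^3 - 10*g^2 + 31*g - 30) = g*(g - 3)*(g + 4)*(g^2 - 7*g + 10) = g*(g - 3)*(g - 2)*(g + 4)*(g - 5)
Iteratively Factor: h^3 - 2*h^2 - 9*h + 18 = (h + 3)*(h^2 - 5*h + 6) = (h - 2)*(h + 3)*(h - 3)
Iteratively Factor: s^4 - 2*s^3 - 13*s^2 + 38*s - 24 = (s - 3)*(s^3 + s^2 - 10*s + 8) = (s - 3)*(s - 2)*(s^2 + 3*s - 4) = (s - 3)*(s - 2)*(s + 4)*(s - 1)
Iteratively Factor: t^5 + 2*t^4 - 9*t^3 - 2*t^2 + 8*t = (t + 4)*(t^4 - 2*t^3 - t^2 + 2*t) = (t - 1)*(t + 4)*(t^3 - t^2 - 2*t) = (t - 2)*(t - 1)*(t + 4)*(t^2 + t) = t*(t - 2)*(t - 1)*(t + 4)*(t + 1)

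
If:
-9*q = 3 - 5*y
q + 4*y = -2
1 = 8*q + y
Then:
No Solution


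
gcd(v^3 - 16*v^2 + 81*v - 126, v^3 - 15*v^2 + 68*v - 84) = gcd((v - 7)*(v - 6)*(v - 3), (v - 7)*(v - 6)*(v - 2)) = v^2 - 13*v + 42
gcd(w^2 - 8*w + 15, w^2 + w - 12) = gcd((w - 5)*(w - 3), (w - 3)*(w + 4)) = w - 3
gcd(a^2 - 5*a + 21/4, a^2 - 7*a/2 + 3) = a - 3/2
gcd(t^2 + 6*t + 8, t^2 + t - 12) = t + 4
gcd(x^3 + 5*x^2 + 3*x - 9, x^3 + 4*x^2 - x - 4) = x - 1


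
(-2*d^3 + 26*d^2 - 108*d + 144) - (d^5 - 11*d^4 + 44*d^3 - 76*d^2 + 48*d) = -d^5 + 11*d^4 - 46*d^3 + 102*d^2 - 156*d + 144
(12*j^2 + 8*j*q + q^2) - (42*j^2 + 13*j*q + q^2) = -30*j^2 - 5*j*q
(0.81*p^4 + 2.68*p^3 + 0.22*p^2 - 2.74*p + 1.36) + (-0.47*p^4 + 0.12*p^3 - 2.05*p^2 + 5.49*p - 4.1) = 0.34*p^4 + 2.8*p^3 - 1.83*p^2 + 2.75*p - 2.74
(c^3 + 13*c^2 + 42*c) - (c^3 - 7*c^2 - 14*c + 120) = 20*c^2 + 56*c - 120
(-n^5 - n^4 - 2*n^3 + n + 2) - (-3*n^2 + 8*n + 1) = -n^5 - n^4 - 2*n^3 + 3*n^2 - 7*n + 1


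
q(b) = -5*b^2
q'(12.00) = -120.00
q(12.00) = -720.00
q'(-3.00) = 30.00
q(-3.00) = -45.00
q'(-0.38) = 3.80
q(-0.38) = -0.72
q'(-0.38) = 3.80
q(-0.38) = -0.72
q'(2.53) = -25.30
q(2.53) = -32.00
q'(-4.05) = 40.50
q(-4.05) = -82.01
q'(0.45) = -4.50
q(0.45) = -1.01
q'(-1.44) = 14.40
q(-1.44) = -10.37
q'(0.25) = -2.50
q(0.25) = -0.31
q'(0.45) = -4.50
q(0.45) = -1.01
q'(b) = -10*b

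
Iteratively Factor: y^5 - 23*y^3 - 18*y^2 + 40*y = (y + 4)*(y^4 - 4*y^3 - 7*y^2 + 10*y) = (y - 1)*(y + 4)*(y^3 - 3*y^2 - 10*y) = y*(y - 1)*(y + 4)*(y^2 - 3*y - 10) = y*(y - 1)*(y + 2)*(y + 4)*(y - 5)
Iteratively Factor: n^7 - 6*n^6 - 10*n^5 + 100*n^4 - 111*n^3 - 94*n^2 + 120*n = (n + 4)*(n^6 - 10*n^5 + 30*n^4 - 20*n^3 - 31*n^2 + 30*n) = (n + 1)*(n + 4)*(n^5 - 11*n^4 + 41*n^3 - 61*n^2 + 30*n) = (n - 5)*(n + 1)*(n + 4)*(n^4 - 6*n^3 + 11*n^2 - 6*n) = n*(n - 5)*(n + 1)*(n + 4)*(n^3 - 6*n^2 + 11*n - 6) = n*(n - 5)*(n - 3)*(n + 1)*(n + 4)*(n^2 - 3*n + 2) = n*(n - 5)*(n - 3)*(n - 2)*(n + 1)*(n + 4)*(n - 1)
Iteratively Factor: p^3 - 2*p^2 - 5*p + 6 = (p + 2)*(p^2 - 4*p + 3) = (p - 1)*(p + 2)*(p - 3)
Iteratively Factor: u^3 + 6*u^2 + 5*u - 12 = (u + 4)*(u^2 + 2*u - 3) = (u - 1)*(u + 4)*(u + 3)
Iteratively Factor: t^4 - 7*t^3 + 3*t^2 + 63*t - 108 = (t - 3)*(t^3 - 4*t^2 - 9*t + 36) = (t - 4)*(t - 3)*(t^2 - 9) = (t - 4)*(t - 3)*(t + 3)*(t - 3)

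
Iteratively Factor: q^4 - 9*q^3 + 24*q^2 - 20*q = (q - 5)*(q^3 - 4*q^2 + 4*q) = q*(q - 5)*(q^2 - 4*q + 4) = q*(q - 5)*(q - 2)*(q - 2)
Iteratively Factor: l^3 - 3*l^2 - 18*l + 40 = (l - 5)*(l^2 + 2*l - 8) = (l - 5)*(l + 4)*(l - 2)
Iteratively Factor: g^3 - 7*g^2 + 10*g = (g - 2)*(g^2 - 5*g) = (g - 5)*(g - 2)*(g)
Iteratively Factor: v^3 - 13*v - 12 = (v + 1)*(v^2 - v - 12) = (v + 1)*(v + 3)*(v - 4)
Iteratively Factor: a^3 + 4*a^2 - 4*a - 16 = (a + 4)*(a^2 - 4) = (a - 2)*(a + 4)*(a + 2)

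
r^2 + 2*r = r*(r + 2)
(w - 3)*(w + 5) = w^2 + 2*w - 15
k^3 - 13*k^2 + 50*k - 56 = (k - 7)*(k - 4)*(k - 2)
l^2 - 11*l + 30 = (l - 6)*(l - 5)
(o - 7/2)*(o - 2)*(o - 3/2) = o^3 - 7*o^2 + 61*o/4 - 21/2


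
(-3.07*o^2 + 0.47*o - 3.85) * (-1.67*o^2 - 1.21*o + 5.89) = 5.1269*o^4 + 2.9298*o^3 - 12.2215*o^2 + 7.4268*o - 22.6765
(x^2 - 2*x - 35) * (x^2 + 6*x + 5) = x^4 + 4*x^3 - 42*x^2 - 220*x - 175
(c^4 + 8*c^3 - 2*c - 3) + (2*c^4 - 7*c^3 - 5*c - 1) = 3*c^4 + c^3 - 7*c - 4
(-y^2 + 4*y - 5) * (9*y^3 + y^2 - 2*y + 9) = -9*y^5 + 35*y^4 - 39*y^3 - 22*y^2 + 46*y - 45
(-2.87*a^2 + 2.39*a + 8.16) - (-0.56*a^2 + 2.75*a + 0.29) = -2.31*a^2 - 0.36*a + 7.87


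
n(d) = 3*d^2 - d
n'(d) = 6*d - 1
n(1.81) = 8.02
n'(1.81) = 9.86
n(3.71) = 37.58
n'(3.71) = 21.26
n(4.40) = 53.68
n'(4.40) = 25.40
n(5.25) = 77.44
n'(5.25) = 30.50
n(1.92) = 9.14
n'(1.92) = 10.52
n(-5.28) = 88.92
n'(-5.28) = -32.68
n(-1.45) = 7.76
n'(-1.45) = -9.70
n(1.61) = 6.17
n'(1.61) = 8.66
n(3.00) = 24.00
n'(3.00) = 17.00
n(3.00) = 24.00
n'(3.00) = 17.00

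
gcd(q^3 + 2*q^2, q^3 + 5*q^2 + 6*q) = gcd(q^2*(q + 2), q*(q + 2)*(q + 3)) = q^2 + 2*q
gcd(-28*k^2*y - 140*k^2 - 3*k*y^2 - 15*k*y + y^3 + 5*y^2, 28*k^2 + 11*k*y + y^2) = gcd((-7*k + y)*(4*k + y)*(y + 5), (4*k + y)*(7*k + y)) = 4*k + y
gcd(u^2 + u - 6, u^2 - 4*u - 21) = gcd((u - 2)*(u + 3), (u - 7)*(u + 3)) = u + 3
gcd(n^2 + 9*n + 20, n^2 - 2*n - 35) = n + 5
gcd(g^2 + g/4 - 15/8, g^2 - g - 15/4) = g + 3/2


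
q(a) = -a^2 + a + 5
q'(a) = 1 - 2*a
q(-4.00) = -15.00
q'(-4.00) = 9.00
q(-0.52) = 4.21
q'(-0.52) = 2.04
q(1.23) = 4.72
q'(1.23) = -1.46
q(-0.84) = 3.45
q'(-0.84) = 2.68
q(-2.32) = -2.70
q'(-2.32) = 5.64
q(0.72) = 5.20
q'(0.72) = -0.44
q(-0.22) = 4.73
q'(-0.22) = 1.44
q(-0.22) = 4.73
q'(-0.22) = 1.44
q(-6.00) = -37.00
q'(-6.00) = 13.00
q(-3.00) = -7.00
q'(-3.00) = 7.00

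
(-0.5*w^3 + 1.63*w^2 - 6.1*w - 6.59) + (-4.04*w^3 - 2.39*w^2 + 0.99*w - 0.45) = -4.54*w^3 - 0.76*w^2 - 5.11*w - 7.04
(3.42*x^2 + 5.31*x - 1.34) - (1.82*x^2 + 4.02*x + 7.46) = 1.6*x^2 + 1.29*x - 8.8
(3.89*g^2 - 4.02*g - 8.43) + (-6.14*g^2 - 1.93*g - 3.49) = -2.25*g^2 - 5.95*g - 11.92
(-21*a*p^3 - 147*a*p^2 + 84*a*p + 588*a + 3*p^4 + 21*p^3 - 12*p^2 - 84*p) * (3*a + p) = -63*a^2*p^3 - 441*a^2*p^2 + 252*a^2*p + 1764*a^2 - 12*a*p^4 - 84*a*p^3 + 48*a*p^2 + 336*a*p + 3*p^5 + 21*p^4 - 12*p^3 - 84*p^2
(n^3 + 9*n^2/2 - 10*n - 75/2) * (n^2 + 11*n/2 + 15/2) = n^5 + 10*n^4 + 89*n^3/4 - 235*n^2/4 - 1125*n/4 - 1125/4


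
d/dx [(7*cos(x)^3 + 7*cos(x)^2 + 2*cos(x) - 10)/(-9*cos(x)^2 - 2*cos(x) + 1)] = (63*cos(x)^4 + 28*cos(x)^3 - 25*cos(x)^2 + 166*cos(x) + 18)*sin(x)/(-9*sin(x)^2 + 2*cos(x) + 8)^2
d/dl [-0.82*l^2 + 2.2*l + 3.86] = 2.2 - 1.64*l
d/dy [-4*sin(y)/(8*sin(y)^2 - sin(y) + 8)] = -32*cos(y)^3/(8*sin(y)^2 - sin(y) + 8)^2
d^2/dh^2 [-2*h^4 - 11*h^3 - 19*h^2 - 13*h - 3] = -24*h^2 - 66*h - 38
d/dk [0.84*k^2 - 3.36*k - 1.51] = 1.68*k - 3.36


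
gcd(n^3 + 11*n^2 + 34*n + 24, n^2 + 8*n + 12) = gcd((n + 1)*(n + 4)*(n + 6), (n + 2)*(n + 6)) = n + 6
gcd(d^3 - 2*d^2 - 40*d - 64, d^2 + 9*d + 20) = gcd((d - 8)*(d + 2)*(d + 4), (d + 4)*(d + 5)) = d + 4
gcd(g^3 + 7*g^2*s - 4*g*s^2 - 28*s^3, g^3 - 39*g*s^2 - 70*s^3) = g + 2*s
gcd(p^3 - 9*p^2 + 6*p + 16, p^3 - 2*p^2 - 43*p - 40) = p^2 - 7*p - 8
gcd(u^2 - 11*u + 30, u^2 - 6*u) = u - 6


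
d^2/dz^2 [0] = 0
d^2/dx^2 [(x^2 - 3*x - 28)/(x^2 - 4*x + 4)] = 2*(x - 92)/(x^4 - 8*x^3 + 24*x^2 - 32*x + 16)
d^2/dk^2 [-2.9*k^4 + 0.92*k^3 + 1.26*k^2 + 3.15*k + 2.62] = -34.8*k^2 + 5.52*k + 2.52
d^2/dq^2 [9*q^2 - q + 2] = 18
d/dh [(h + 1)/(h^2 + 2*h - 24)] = (h^2 + 2*h - 2*(h + 1)^2 - 24)/(h^2 + 2*h - 24)^2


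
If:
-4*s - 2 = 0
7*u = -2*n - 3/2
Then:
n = -7*u/2 - 3/4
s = -1/2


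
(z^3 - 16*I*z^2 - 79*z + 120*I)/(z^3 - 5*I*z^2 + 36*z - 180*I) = (z^2 - 11*I*z - 24)/(z^2 + 36)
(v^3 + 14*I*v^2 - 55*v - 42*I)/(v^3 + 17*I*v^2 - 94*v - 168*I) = (v + I)/(v + 4*I)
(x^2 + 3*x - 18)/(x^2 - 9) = (x + 6)/(x + 3)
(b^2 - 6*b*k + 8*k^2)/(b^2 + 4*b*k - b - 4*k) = (b^2 - 6*b*k + 8*k^2)/(b^2 + 4*b*k - b - 4*k)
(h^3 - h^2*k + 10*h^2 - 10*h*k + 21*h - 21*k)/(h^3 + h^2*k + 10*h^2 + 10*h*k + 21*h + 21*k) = (h - k)/(h + k)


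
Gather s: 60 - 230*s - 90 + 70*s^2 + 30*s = 70*s^2 - 200*s - 30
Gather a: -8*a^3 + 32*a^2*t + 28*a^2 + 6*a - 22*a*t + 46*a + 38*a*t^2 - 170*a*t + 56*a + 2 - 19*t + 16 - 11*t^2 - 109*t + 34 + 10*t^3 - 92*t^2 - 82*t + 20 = -8*a^3 + a^2*(32*t + 28) + a*(38*t^2 - 192*t + 108) + 10*t^3 - 103*t^2 - 210*t + 72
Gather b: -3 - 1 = -4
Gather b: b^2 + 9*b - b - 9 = b^2 + 8*b - 9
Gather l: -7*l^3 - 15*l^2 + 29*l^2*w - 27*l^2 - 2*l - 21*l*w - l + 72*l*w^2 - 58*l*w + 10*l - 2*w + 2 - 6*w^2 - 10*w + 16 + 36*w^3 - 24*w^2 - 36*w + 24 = -7*l^3 + l^2*(29*w - 42) + l*(72*w^2 - 79*w + 7) + 36*w^3 - 30*w^2 - 48*w + 42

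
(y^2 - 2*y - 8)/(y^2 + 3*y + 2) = (y - 4)/(y + 1)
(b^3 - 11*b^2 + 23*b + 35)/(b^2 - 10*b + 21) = (b^2 - 4*b - 5)/(b - 3)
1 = 1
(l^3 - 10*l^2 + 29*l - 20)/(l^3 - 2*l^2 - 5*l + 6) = (l^2 - 9*l + 20)/(l^2 - l - 6)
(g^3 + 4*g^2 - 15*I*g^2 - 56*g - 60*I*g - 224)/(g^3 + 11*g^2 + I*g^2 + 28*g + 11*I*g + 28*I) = (g^2 - 15*I*g - 56)/(g^2 + g*(7 + I) + 7*I)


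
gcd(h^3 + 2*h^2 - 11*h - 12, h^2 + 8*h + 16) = h + 4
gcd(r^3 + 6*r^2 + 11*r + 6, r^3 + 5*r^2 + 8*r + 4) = r^2 + 3*r + 2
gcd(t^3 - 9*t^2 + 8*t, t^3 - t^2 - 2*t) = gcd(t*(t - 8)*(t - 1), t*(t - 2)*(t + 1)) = t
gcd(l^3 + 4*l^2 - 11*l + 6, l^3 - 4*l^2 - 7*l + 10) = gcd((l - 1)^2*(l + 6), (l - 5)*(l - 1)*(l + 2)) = l - 1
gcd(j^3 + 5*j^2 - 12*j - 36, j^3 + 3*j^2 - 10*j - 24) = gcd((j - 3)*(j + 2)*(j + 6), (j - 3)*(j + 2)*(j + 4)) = j^2 - j - 6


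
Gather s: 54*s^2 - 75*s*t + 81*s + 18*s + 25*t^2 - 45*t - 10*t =54*s^2 + s*(99 - 75*t) + 25*t^2 - 55*t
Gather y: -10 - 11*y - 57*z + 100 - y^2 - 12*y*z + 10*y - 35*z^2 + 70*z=-y^2 + y*(-12*z - 1) - 35*z^2 + 13*z + 90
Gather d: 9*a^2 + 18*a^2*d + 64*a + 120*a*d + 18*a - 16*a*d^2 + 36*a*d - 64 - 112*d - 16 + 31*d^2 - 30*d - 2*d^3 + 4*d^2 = 9*a^2 + 82*a - 2*d^3 + d^2*(35 - 16*a) + d*(18*a^2 + 156*a - 142) - 80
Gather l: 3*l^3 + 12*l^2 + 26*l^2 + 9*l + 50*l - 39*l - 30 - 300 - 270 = 3*l^3 + 38*l^2 + 20*l - 600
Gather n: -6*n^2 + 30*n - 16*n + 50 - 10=-6*n^2 + 14*n + 40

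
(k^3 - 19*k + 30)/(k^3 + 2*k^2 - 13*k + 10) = (k - 3)/(k - 1)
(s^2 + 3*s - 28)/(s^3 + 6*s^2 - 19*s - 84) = 1/(s + 3)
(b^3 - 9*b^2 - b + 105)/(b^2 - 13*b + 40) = (b^2 - 4*b - 21)/(b - 8)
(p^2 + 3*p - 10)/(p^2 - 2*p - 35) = (p - 2)/(p - 7)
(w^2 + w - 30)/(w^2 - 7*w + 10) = (w + 6)/(w - 2)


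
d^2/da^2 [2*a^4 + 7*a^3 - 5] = 6*a*(4*a + 7)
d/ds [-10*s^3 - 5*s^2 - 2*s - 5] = -30*s^2 - 10*s - 2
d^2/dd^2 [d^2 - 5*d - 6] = 2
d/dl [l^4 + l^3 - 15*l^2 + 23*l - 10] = 4*l^3 + 3*l^2 - 30*l + 23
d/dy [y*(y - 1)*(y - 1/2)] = 3*y^2 - 3*y + 1/2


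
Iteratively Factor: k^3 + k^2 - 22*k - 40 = (k + 4)*(k^2 - 3*k - 10) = (k + 2)*(k + 4)*(k - 5)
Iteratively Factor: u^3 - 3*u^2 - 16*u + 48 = (u - 4)*(u^2 + u - 12) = (u - 4)*(u - 3)*(u + 4)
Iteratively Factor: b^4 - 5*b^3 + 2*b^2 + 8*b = (b + 1)*(b^3 - 6*b^2 + 8*b) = b*(b + 1)*(b^2 - 6*b + 8) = b*(b - 2)*(b + 1)*(b - 4)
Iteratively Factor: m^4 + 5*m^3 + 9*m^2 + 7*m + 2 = (m + 2)*(m^3 + 3*m^2 + 3*m + 1) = (m + 1)*(m + 2)*(m^2 + 2*m + 1) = (m + 1)^2*(m + 2)*(m + 1)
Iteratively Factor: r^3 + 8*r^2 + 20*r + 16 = (r + 4)*(r^2 + 4*r + 4) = (r + 2)*(r + 4)*(r + 2)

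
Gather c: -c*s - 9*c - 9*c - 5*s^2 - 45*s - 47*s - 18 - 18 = c*(-s - 18) - 5*s^2 - 92*s - 36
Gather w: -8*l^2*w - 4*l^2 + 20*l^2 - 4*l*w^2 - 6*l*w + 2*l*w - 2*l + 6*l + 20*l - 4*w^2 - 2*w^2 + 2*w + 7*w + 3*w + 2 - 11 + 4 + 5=16*l^2 + 24*l + w^2*(-4*l - 6) + w*(-8*l^2 - 4*l + 12)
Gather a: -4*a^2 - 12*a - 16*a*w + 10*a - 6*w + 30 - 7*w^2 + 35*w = -4*a^2 + a*(-16*w - 2) - 7*w^2 + 29*w + 30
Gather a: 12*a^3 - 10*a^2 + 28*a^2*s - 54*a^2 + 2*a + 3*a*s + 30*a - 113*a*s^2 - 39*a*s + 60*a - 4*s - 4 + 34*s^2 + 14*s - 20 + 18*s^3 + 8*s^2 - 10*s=12*a^3 + a^2*(28*s - 64) + a*(-113*s^2 - 36*s + 92) + 18*s^3 + 42*s^2 - 24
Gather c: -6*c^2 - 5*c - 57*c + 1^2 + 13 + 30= -6*c^2 - 62*c + 44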